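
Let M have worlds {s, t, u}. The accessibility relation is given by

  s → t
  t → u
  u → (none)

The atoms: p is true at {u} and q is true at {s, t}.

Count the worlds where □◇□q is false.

1

s: successors {t}; ◇□q there: t:T. ✓
t: successors {u}; ◇□q there: u:F. ✗
u: no successors, so □◇□q holds vacuously. ✓
Satisfying worlds: {s, u}.
So □◇□q fails at the other 1 world.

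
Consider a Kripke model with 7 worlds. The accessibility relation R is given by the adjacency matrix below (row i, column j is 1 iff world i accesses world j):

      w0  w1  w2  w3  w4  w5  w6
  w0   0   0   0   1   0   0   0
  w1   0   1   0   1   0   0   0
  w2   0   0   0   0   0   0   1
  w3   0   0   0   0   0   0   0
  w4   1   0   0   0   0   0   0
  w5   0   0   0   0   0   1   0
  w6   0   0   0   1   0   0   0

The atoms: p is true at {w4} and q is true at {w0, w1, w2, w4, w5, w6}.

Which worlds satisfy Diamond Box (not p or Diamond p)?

{w0, w1, w2, w4, w5, w6}

w0: successors {w3}; Box (not p or Diamond p) there: w3:T. ✓
w1: successors {w1, w3}; Box (not p or Diamond p) there: w1:T, w3:T. ✓
w2: successors {w6}; Box (not p or Diamond p) there: w6:T. ✓
w3: no successors, so Diamond Box (not p or Diamond p) fails. ✗
w4: successors {w0}; Box (not p or Diamond p) there: w0:T. ✓
w5: successors {w5}; Box (not p or Diamond p) there: w5:T. ✓
w6: successors {w3}; Box (not p or Diamond p) there: w3:T. ✓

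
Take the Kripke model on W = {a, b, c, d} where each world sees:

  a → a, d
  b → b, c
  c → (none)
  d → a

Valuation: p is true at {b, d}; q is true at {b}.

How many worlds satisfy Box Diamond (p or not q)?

3

a: successors {a, d}; Diamond (p or not q) there: a:T, d:T. ✓
b: successors {b, c}; Diamond (p or not q) there: b:T, c:F. ✗
c: no successors, so Box Diamond (p or not q) holds vacuously. ✓
d: successors {a}; Diamond (p or not q) there: a:T. ✓
Satisfying worlds: {a, c, d}.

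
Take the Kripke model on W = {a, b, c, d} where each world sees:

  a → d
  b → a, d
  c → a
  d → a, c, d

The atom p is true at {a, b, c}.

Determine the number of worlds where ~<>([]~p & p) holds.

a: <>([]~p & p) is F. ✓
b: <>([]~p & p) is T. ✗
c: <>([]~p & p) is T. ✗
d: <>([]~p & p) is T. ✗
Satisfying worlds: {a}.

1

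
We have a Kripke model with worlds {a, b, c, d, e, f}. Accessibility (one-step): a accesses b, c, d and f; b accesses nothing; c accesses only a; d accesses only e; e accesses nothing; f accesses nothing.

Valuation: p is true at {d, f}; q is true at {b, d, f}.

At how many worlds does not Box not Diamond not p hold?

2

a: Box not Diamond not p is F. ✓
b: Box not Diamond not p is T. ✗
c: Box not Diamond not p is F. ✓
d: Box not Diamond not p is T. ✗
e: Box not Diamond not p is T. ✗
f: Box not Diamond not p is T. ✗
Satisfying worlds: {a, c}.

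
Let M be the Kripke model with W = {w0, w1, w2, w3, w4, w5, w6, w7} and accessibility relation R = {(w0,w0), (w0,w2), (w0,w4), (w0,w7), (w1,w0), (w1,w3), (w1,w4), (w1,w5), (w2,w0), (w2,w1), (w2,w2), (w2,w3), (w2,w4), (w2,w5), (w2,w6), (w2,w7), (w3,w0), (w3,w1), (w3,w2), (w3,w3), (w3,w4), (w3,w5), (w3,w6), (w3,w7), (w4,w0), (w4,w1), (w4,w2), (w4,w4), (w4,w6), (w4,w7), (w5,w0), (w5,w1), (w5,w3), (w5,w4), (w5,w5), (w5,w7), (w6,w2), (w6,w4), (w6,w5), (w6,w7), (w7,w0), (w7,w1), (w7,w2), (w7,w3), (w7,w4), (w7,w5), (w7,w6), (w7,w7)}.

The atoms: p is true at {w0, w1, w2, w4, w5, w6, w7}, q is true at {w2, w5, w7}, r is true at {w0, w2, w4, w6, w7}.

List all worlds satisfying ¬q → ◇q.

w0: ¬q is T, ◇q is T. ✓
w1: ¬q is T, ◇q is T. ✓
w2: ¬q is F, ◇q is T. ✓
w3: ¬q is T, ◇q is T. ✓
w4: ¬q is T, ◇q is T. ✓
w5: ¬q is F, ◇q is T. ✓
w6: ¬q is T, ◇q is T. ✓
w7: ¬q is F, ◇q is T. ✓

{w0, w1, w2, w3, w4, w5, w6, w7}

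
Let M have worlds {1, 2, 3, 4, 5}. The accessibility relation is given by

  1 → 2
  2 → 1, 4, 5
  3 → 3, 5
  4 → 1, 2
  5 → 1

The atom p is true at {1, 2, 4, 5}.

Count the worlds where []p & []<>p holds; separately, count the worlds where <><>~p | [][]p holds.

For []p & []<>p:
1: []p is T, []<>p is T. ✓
2: []p is T, []<>p is T. ✓
3: []p is F, []<>p is T. ✗
4: []p is T, []<>p is T. ✓
5: []p is T, []<>p is T. ✓
— 4 worlds.
For <><>~p | [][]p:
1: <><>~p is F, [][]p is T. ✓
2: <><>~p is F, [][]p is T. ✓
3: <><>~p is T, [][]p is F. ✓
4: <><>~p is F, [][]p is T. ✓
5: <><>~p is F, [][]p is T. ✓
— 5 worlds.

4 and 5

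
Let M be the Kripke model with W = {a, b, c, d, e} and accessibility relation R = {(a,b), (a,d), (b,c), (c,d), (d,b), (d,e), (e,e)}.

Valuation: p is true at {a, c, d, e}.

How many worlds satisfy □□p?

3

a: successors {b, d}; □p there: b:T, d:F. ✗
b: successors {c}; □p there: c:T. ✓
c: successors {d}; □p there: d:F. ✗
d: successors {b, e}; □p there: b:T, e:T. ✓
e: successors {e}; □p there: e:T. ✓
Satisfying worlds: {b, d, e}.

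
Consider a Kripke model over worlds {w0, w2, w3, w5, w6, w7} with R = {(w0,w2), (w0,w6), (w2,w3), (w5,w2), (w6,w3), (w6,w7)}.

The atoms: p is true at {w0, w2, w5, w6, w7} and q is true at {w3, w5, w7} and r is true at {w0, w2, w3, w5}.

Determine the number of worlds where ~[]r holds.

2

w0: []r is F. ✓
w2: []r is T. ✗
w3: []r is T. ✗
w5: []r is T. ✗
w6: []r is F. ✓
w7: []r is T. ✗
Satisfying worlds: {w0, w6}.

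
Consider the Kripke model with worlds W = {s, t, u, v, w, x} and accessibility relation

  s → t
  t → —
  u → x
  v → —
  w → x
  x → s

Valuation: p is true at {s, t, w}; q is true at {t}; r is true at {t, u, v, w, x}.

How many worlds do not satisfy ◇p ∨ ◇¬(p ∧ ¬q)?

2

s: ◇p is T, ◇¬(p ∧ ¬q) is T. ✓
t: ◇p is F, ◇¬(p ∧ ¬q) is F. ✗
u: ◇p is F, ◇¬(p ∧ ¬q) is T. ✓
v: ◇p is F, ◇¬(p ∧ ¬q) is F. ✗
w: ◇p is F, ◇¬(p ∧ ¬q) is T. ✓
x: ◇p is T, ◇¬(p ∧ ¬q) is F. ✓
Satisfying worlds: {s, u, w, x}.
So ◇p ∨ ◇¬(p ∧ ¬q) fails at the other 2 worlds.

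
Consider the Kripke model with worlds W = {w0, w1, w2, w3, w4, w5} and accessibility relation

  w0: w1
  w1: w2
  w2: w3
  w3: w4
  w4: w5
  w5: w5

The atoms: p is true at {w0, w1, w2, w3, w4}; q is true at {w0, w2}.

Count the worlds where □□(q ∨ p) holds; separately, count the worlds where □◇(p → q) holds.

3 and 4

For □□(q ∨ p):
w0: successors {w1}; □(q ∨ p) there: w1:T. ✓
w1: successors {w2}; □(q ∨ p) there: w2:T. ✓
w2: successors {w3}; □(q ∨ p) there: w3:T. ✓
w3: successors {w4}; □(q ∨ p) there: w4:F. ✗
w4: successors {w5}; □(q ∨ p) there: w5:F. ✗
w5: successors {w5}; □(q ∨ p) there: w5:F. ✗
— 3 worlds.
For □◇(p → q):
w0: successors {w1}; ◇(p → q) there: w1:T. ✓
w1: successors {w2}; ◇(p → q) there: w2:F. ✗
w2: successors {w3}; ◇(p → q) there: w3:F. ✗
w3: successors {w4}; ◇(p → q) there: w4:T. ✓
w4: successors {w5}; ◇(p → q) there: w5:T. ✓
w5: successors {w5}; ◇(p → q) there: w5:T. ✓
— 4 worlds.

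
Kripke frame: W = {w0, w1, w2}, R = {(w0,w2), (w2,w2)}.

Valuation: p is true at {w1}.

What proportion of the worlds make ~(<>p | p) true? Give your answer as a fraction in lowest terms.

w0: <>p | p is F. ✓
w1: <>p | p is T. ✗
w2: <>p | p is F. ✓
That's 2 of 3 worlds, so 2/3.

2/3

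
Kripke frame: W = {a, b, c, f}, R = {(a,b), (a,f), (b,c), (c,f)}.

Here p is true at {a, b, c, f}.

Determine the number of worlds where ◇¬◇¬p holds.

a: successors {b, f}; ¬◇¬p there: b:T, f:T. ✓
b: successors {c}; ¬◇¬p there: c:T. ✓
c: successors {f}; ¬◇¬p there: f:T. ✓
f: no successors, so ◇¬◇¬p fails. ✗
Satisfying worlds: {a, b, c}.

3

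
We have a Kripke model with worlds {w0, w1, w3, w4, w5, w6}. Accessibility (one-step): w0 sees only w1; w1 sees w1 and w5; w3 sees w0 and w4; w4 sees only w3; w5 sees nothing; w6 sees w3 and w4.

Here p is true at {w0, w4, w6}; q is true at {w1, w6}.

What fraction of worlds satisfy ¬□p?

2/3

w0: □p is F. ✓
w1: □p is F. ✓
w3: □p is T. ✗
w4: □p is F. ✓
w5: □p is T. ✗
w6: □p is F. ✓
That's 4 of 6 worlds, so 4/6 = 2/3.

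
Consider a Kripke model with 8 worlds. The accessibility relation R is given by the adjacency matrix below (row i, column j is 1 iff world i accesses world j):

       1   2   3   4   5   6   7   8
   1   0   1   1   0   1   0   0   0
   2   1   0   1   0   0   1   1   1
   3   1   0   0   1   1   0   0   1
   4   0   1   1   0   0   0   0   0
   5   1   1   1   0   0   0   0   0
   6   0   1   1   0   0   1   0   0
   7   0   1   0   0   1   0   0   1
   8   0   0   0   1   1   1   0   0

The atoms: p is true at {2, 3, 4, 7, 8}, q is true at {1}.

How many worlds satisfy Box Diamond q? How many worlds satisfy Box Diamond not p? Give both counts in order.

2 and 6

For Box Diamond q:
1: successors {2, 3, 5}; Diamond q there: 2:T, 3:T, 5:T. ✓
2: successors {1, 3, 6, 7, 8}; Diamond q there: 1:F, 3:T, 6:F, 7:F, 8:F. ✗
3: successors {1, 4, 5, 8}; Diamond q there: 1:F, 4:F, 5:T, 8:F. ✗
4: successors {2, 3}; Diamond q there: 2:T, 3:T. ✓
5: successors {1, 2, 3}; Diamond q there: 1:F, 2:T, 3:T. ✗
6: successors {2, 3, 6}; Diamond q there: 2:T, 3:T, 6:F. ✗
7: successors {2, 5, 8}; Diamond q there: 2:T, 5:T, 8:F. ✗
8: successors {4, 5, 6}; Diamond q there: 4:F, 5:T, 6:F. ✗
— 2 worlds.
For Box Diamond not p:
1: successors {2, 3, 5}; Diamond not p there: 2:T, 3:T, 5:T. ✓
2: successors {1, 3, 6, 7, 8}; Diamond not p there: 1:T, 3:T, 6:T, 7:T, 8:T. ✓
3: successors {1, 4, 5, 8}; Diamond not p there: 1:T, 4:F, 5:T, 8:T. ✗
4: successors {2, 3}; Diamond not p there: 2:T, 3:T. ✓
5: successors {1, 2, 3}; Diamond not p there: 1:T, 2:T, 3:T. ✓
6: successors {2, 3, 6}; Diamond not p there: 2:T, 3:T, 6:T. ✓
7: successors {2, 5, 8}; Diamond not p there: 2:T, 5:T, 8:T. ✓
8: successors {4, 5, 6}; Diamond not p there: 4:F, 5:T, 6:T. ✗
— 6 worlds.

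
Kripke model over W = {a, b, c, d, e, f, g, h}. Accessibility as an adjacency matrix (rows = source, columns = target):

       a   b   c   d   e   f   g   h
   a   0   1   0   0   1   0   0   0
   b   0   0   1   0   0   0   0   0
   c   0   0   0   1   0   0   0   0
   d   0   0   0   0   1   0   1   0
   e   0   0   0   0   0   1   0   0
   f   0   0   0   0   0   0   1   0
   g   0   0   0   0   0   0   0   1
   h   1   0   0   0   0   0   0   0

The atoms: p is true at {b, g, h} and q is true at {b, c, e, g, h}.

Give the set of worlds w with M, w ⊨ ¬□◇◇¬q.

a: □◇◇¬q is F. ✓
b: □◇◇¬q is F. ✓
c: □◇◇¬q is T. ✗
d: □◇◇¬q is F. ✓
e: □◇◇¬q is F. ✓
f: □◇◇¬q is T. ✗
g: □◇◇¬q is F. ✓
h: □◇◇¬q is T. ✗

{a, b, d, e, g}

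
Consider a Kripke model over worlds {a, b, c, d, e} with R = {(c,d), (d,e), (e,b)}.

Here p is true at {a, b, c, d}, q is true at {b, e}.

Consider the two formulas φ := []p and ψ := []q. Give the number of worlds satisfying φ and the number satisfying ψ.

4 and 4

For []p:
a: no successors, so []p holds vacuously. ✓
b: no successors, so []p holds vacuously. ✓
c: successors {d}; p there: d:T. ✓
d: successors {e}; p there: e:F. ✗
e: successors {b}; p there: b:T. ✓
— 4 worlds.
For []q:
a: no successors, so []q holds vacuously. ✓
b: no successors, so []q holds vacuously. ✓
c: successors {d}; q there: d:F. ✗
d: successors {e}; q there: e:T. ✓
e: successors {b}; q there: b:T. ✓
— 4 worlds.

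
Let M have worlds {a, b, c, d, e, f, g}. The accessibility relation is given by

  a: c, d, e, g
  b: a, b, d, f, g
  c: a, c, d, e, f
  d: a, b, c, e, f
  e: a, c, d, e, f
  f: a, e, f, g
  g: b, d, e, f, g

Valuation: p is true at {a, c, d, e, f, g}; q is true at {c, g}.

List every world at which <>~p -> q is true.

{a, c, e, f, g}

a: <>~p is F, q is F. ✓
b: <>~p is T, q is F. ✗
c: <>~p is F, q is T. ✓
d: <>~p is T, q is F. ✗
e: <>~p is F, q is F. ✓
f: <>~p is F, q is F. ✓
g: <>~p is T, q is T. ✓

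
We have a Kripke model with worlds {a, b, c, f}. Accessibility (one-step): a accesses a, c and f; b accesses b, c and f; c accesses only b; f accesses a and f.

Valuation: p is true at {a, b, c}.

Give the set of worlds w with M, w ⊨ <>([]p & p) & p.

{a, b}

a: <>([]p & p) is T, p is T. ✓
b: <>([]p & p) is T, p is T. ✓
c: <>([]p & p) is F, p is T. ✗
f: <>([]p & p) is F, p is F. ✗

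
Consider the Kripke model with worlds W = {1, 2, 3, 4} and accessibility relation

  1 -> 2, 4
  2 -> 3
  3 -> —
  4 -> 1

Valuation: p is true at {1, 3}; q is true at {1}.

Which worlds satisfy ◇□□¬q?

1: successors {2, 4}; □□¬q there: 2:T, 4:T. ✓
2: successors {3}; □□¬q there: 3:T. ✓
3: no successors, so ◇□□¬q fails. ✗
4: successors {1}; □□¬q there: 1:F. ✗

{1, 2}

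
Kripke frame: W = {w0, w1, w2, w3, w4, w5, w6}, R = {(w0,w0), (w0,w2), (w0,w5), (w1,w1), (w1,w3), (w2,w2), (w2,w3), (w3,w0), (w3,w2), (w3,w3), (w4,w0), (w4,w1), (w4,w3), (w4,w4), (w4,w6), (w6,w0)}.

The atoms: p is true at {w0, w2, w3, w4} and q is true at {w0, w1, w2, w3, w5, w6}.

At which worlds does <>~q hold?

{w4}

w0: successors {w0, w2, w5}; ~q there: w0:F, w2:F, w5:F. ✗
w1: successors {w1, w3}; ~q there: w1:F, w3:F. ✗
w2: successors {w2, w3}; ~q there: w2:F, w3:F. ✗
w3: successors {w0, w2, w3}; ~q there: w0:F, w2:F, w3:F. ✗
w4: successors {w0, w1, w3, w4, w6}; ~q there: w0:F, w1:F, w3:F, w4:T, w6:F. ✓
w5: no successors, so <>~q fails. ✗
w6: successors {w0}; ~q there: w0:F. ✗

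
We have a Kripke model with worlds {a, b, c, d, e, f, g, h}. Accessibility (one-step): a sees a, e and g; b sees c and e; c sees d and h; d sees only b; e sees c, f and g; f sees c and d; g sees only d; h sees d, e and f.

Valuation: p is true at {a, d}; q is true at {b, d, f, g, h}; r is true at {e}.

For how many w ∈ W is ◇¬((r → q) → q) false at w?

a: successors {a, e, g}; ¬((r → q) → q) there: a:T, e:F, g:F. ✓
b: successors {c, e}; ¬((r → q) → q) there: c:T, e:F. ✓
c: successors {d, h}; ¬((r → q) → q) there: d:F, h:F. ✗
d: successors {b}; ¬((r → q) → q) there: b:F. ✗
e: successors {c, f, g}; ¬((r → q) → q) there: c:T, f:F, g:F. ✓
f: successors {c, d}; ¬((r → q) → q) there: c:T, d:F. ✓
g: successors {d}; ¬((r → q) → q) there: d:F. ✗
h: successors {d, e, f}; ¬((r → q) → q) there: d:F, e:F, f:F. ✗
Satisfying worlds: {a, b, e, f}.
So ◇¬((r → q) → q) fails at the other 4 worlds.

4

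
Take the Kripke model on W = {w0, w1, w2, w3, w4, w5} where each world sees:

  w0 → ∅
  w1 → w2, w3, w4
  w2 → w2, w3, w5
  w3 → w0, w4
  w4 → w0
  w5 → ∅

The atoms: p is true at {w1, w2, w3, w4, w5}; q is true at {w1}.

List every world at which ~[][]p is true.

w0: [][]p is T. ✗
w1: [][]p is F. ✓
w2: [][]p is F. ✓
w3: [][]p is F. ✓
w4: [][]p is T. ✗
w5: [][]p is T. ✗

{w1, w2, w3}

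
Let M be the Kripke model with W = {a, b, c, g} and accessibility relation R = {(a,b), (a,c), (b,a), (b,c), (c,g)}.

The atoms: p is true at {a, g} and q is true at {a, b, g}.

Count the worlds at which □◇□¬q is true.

1

a: successors {b, c}; ◇□¬q there: b:F, c:T. ✗
b: successors {a, c}; ◇□¬q there: a:F, c:T. ✗
c: successors {g}; ◇□¬q there: g:F. ✗
g: no successors, so □◇□¬q holds vacuously. ✓
Satisfying worlds: {g}.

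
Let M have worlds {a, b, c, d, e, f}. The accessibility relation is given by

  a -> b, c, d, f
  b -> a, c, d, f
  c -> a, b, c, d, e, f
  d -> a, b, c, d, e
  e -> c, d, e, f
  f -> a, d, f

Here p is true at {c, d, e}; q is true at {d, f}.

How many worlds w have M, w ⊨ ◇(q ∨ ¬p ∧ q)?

a: successors {b, c, d, f}; q ∨ ¬p ∧ q there: b:F, c:F, d:T, f:T. ✓
b: successors {a, c, d, f}; q ∨ ¬p ∧ q there: a:F, c:F, d:T, f:T. ✓
c: successors {a, b, c, d, e, f}; q ∨ ¬p ∧ q there: a:F, b:F, c:F, d:T, e:F, f:T. ✓
d: successors {a, b, c, d, e}; q ∨ ¬p ∧ q there: a:F, b:F, c:F, d:T, e:F. ✓
e: successors {c, d, e, f}; q ∨ ¬p ∧ q there: c:F, d:T, e:F, f:T. ✓
f: successors {a, d, f}; q ∨ ¬p ∧ q there: a:F, d:T, f:T. ✓
Satisfying worlds: {a, b, c, d, e, f}.

6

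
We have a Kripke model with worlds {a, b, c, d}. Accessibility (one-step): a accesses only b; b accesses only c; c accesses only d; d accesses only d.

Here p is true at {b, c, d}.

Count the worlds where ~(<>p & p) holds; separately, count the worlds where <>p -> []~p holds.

For ~(<>p & p):
a: <>p & p is F. ✓
b: <>p & p is T. ✗
c: <>p & p is T. ✗
d: <>p & p is T. ✗
— 1 world.
For <>p -> []~p:
a: <>p is T, []~p is F. ✗
b: <>p is T, []~p is F. ✗
c: <>p is T, []~p is F. ✗
d: <>p is T, []~p is F. ✗
— 0 worlds.

1 and 0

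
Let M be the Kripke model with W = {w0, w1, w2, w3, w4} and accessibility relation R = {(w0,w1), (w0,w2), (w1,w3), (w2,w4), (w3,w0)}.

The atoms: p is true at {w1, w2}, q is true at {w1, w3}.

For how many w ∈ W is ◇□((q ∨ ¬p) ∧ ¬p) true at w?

w0: successors {w1, w2}; □((q ∨ ¬p) ∧ ¬p) there: w1:T, w2:T. ✓
w1: successors {w3}; □((q ∨ ¬p) ∧ ¬p) there: w3:T. ✓
w2: successors {w4}; □((q ∨ ¬p) ∧ ¬p) there: w4:T. ✓
w3: successors {w0}; □((q ∨ ¬p) ∧ ¬p) there: w0:F. ✗
w4: no successors, so ◇□((q ∨ ¬p) ∧ ¬p) fails. ✗
Satisfying worlds: {w0, w1, w2}.

3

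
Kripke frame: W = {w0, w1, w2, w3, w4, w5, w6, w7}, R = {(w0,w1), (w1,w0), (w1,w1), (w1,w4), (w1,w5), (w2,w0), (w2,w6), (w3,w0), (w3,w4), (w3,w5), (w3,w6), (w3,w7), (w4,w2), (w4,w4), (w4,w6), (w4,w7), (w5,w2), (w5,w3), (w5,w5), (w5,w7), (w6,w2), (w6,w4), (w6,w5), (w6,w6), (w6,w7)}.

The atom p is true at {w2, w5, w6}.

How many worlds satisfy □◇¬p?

4

w0: successors {w1}; ◇¬p there: w1:T. ✓
w1: successors {w0, w1, w4, w5}; ◇¬p there: w0:T, w1:T, w4:T, w5:T. ✓
w2: successors {w0, w6}; ◇¬p there: w0:T, w6:T. ✓
w3: successors {w0, w4, w5, w6, w7}; ◇¬p there: w0:T, w4:T, w5:T, w6:T, w7:F. ✗
w4: successors {w2, w4, w6, w7}; ◇¬p there: w2:T, w4:T, w6:T, w7:F. ✗
w5: successors {w2, w3, w5, w7}; ◇¬p there: w2:T, w3:T, w5:T, w7:F. ✗
w6: successors {w2, w4, w5, w6, w7}; ◇¬p there: w2:T, w4:T, w5:T, w6:T, w7:F. ✗
w7: no successors, so □◇¬p holds vacuously. ✓
Satisfying worlds: {w0, w1, w2, w7}.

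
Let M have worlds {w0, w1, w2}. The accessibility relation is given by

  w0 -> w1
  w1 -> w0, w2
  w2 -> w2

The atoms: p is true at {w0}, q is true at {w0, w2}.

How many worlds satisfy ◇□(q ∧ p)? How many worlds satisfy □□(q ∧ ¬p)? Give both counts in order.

For ◇□(q ∧ p):
w0: successors {w1}; □(q ∧ p) there: w1:F. ✗
w1: successors {w0, w2}; □(q ∧ p) there: w0:F, w2:F. ✗
w2: successors {w2}; □(q ∧ p) there: w2:F. ✗
— 0 worlds.
For □□(q ∧ ¬p):
w0: successors {w1}; □(q ∧ ¬p) there: w1:F. ✗
w1: successors {w0, w2}; □(q ∧ ¬p) there: w0:F, w2:T. ✗
w2: successors {w2}; □(q ∧ ¬p) there: w2:T. ✓
— 1 world.

0 and 1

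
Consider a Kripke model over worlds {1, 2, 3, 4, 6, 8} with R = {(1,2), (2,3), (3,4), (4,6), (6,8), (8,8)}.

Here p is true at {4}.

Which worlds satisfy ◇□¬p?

{1, 3, 4, 6, 8}

1: successors {2}; □¬p there: 2:T. ✓
2: successors {3}; □¬p there: 3:F. ✗
3: successors {4}; □¬p there: 4:T. ✓
4: successors {6}; □¬p there: 6:T. ✓
6: successors {8}; □¬p there: 8:T. ✓
8: successors {8}; □¬p there: 8:T. ✓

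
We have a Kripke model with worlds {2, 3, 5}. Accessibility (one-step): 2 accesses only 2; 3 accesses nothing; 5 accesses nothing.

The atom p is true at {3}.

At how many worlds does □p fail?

2: successors {2}; p there: 2:F. ✗
3: no successors, so □p holds vacuously. ✓
5: no successors, so □p holds vacuously. ✓
Satisfying worlds: {3, 5}.
So □p fails at the other 1 world.

1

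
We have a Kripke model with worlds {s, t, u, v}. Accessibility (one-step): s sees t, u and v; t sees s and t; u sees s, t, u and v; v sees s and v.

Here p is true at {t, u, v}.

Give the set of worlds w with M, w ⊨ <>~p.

{t, u, v}

s: successors {t, u, v}; ~p there: t:F, u:F, v:F. ✗
t: successors {s, t}; ~p there: s:T, t:F. ✓
u: successors {s, t, u, v}; ~p there: s:T, t:F, u:F, v:F. ✓
v: successors {s, v}; ~p there: s:T, v:F. ✓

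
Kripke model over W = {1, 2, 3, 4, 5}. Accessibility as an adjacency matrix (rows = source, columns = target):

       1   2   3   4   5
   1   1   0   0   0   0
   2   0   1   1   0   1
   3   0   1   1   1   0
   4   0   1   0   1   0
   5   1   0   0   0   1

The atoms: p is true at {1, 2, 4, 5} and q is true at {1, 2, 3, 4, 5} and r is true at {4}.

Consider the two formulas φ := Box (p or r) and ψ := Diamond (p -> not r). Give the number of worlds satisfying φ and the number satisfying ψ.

For Box (p or r):
1: successors {1}; p or r there: 1:T. ✓
2: successors {2, 3, 5}; p or r there: 2:T, 3:F, 5:T. ✗
3: successors {2, 3, 4}; p or r there: 2:T, 3:F, 4:T. ✗
4: successors {2, 4}; p or r there: 2:T, 4:T. ✓
5: successors {1, 5}; p or r there: 1:T, 5:T. ✓
— 3 worlds.
For Diamond (p -> not r):
1: successors {1}; p -> not r there: 1:T. ✓
2: successors {2, 3, 5}; p -> not r there: 2:T, 3:T, 5:T. ✓
3: successors {2, 3, 4}; p -> not r there: 2:T, 3:T, 4:F. ✓
4: successors {2, 4}; p -> not r there: 2:T, 4:F. ✓
5: successors {1, 5}; p -> not r there: 1:T, 5:T. ✓
— 5 worlds.

3 and 5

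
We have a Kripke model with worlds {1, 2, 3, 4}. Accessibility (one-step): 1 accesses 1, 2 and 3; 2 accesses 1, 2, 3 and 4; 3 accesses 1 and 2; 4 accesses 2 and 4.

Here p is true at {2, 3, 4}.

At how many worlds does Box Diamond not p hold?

1: successors {1, 2, 3}; Diamond not p there: 1:T, 2:T, 3:T. ✓
2: successors {1, 2, 3, 4}; Diamond not p there: 1:T, 2:T, 3:T, 4:F. ✗
3: successors {1, 2}; Diamond not p there: 1:T, 2:T. ✓
4: successors {2, 4}; Diamond not p there: 2:T, 4:F. ✗
Satisfying worlds: {1, 3}.

2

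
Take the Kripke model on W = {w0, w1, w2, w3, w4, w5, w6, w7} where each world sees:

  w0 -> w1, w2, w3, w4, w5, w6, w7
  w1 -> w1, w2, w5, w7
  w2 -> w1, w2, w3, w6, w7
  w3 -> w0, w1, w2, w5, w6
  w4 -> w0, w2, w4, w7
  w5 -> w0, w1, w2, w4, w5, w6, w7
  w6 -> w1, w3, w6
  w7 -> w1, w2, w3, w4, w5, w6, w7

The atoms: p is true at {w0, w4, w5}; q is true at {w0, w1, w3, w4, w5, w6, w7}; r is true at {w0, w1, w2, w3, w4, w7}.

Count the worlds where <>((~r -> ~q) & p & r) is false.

3

w0: successors {w1, w2, w3, w4, w5, w6, w7}; (~r -> ~q) & p & r there: w1:F, w2:F, w3:F, w4:T, w5:F, w6:F, w7:F. ✓
w1: successors {w1, w2, w5, w7}; (~r -> ~q) & p & r there: w1:F, w2:F, w5:F, w7:F. ✗
w2: successors {w1, w2, w3, w6, w7}; (~r -> ~q) & p & r there: w1:F, w2:F, w3:F, w6:F, w7:F. ✗
w3: successors {w0, w1, w2, w5, w6}; (~r -> ~q) & p & r there: w0:T, w1:F, w2:F, w5:F, w6:F. ✓
w4: successors {w0, w2, w4, w7}; (~r -> ~q) & p & r there: w0:T, w2:F, w4:T, w7:F. ✓
w5: successors {w0, w1, w2, w4, w5, w6, w7}; (~r -> ~q) & p & r there: w0:T, w1:F, w2:F, w4:T, w5:F, w6:F, w7:F. ✓
w6: successors {w1, w3, w6}; (~r -> ~q) & p & r there: w1:F, w3:F, w6:F. ✗
w7: successors {w1, w2, w3, w4, w5, w6, w7}; (~r -> ~q) & p & r there: w1:F, w2:F, w3:F, w4:T, w5:F, w6:F, w7:F. ✓
Satisfying worlds: {w0, w3, w4, w5, w7}.
So <>((~r -> ~q) & p & r) fails at the other 3 worlds.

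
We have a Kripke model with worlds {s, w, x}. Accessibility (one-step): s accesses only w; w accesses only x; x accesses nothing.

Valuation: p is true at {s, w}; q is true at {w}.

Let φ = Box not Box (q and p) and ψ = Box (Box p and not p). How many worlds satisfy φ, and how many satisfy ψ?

2 and 2

For Box not Box (q and p):
s: successors {w}; not Box (q and p) there: w:T. ✓
w: successors {x}; not Box (q and p) there: x:F. ✗
x: no successors, so Box not Box (q and p) holds vacuously. ✓
— 2 worlds.
For Box (Box p and not p):
s: successors {w}; Box p and not p there: w:F. ✗
w: successors {x}; Box p and not p there: x:T. ✓
x: no successors, so Box (Box p and not p) holds vacuously. ✓
— 2 worlds.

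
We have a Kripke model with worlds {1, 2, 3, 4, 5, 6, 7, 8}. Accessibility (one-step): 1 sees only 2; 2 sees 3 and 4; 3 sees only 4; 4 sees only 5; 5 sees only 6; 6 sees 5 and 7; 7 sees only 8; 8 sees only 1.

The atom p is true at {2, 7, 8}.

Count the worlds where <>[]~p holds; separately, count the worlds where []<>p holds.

6 and 2

For <>[]~p:
1: successors {2}; []~p there: 2:T. ✓
2: successors {3, 4}; []~p there: 3:T, 4:T. ✓
3: successors {4}; []~p there: 4:T. ✓
4: successors {5}; []~p there: 5:T. ✓
5: successors {6}; []~p there: 6:F. ✗
6: successors {5, 7}; []~p there: 5:T, 7:F. ✓
7: successors {8}; []~p there: 8:T. ✓
8: successors {1}; []~p there: 1:F. ✗
— 6 worlds.
For []<>p:
1: successors {2}; <>p there: 2:F. ✗
2: successors {3, 4}; <>p there: 3:F, 4:F. ✗
3: successors {4}; <>p there: 4:F. ✗
4: successors {5}; <>p there: 5:F. ✗
5: successors {6}; <>p there: 6:T. ✓
6: successors {5, 7}; <>p there: 5:F, 7:T. ✗
7: successors {8}; <>p there: 8:F. ✗
8: successors {1}; <>p there: 1:T. ✓
— 2 worlds.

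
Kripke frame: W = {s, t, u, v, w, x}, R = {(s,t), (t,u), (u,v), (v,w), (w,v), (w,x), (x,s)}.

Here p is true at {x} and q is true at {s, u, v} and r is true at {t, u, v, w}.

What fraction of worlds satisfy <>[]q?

s: successors {t}; []q there: t:T. ✓
t: successors {u}; []q there: u:T. ✓
u: successors {v}; []q there: v:F. ✗
v: successors {w}; []q there: w:F. ✗
w: successors {v, x}; []q there: v:F, x:T. ✓
x: successors {s}; []q there: s:F. ✗
That's 3 of 6 worlds, so 3/6 = 1/2.

1/2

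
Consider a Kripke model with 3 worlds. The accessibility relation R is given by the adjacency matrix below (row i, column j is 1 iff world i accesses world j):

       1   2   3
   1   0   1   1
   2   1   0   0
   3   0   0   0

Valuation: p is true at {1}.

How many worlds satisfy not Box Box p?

1: Box Box p is T. ✗
2: Box Box p is F. ✓
3: Box Box p is T. ✗
Satisfying worlds: {2}.

1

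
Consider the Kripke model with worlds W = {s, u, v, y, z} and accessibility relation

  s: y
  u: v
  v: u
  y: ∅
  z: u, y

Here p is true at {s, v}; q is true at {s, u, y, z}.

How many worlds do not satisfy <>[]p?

s: successors {y}; []p there: y:T. ✓
u: successors {v}; []p there: v:F. ✗
v: successors {u}; []p there: u:T. ✓
y: no successors, so <>[]p fails. ✗
z: successors {u, y}; []p there: u:T, y:T. ✓
Satisfying worlds: {s, v, z}.
So <>[]p fails at the other 2 worlds.

2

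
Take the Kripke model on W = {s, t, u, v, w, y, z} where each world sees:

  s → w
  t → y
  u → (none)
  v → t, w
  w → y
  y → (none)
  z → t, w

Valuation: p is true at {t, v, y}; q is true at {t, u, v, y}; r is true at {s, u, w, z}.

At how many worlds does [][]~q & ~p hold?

2

s: [][]~q is F, ~p is T. ✗
t: [][]~q is T, ~p is F. ✗
u: [][]~q is T, ~p is T. ✓
v: [][]~q is F, ~p is F. ✗
w: [][]~q is T, ~p is T. ✓
y: [][]~q is T, ~p is F. ✗
z: [][]~q is F, ~p is T. ✗
Satisfying worlds: {u, w}.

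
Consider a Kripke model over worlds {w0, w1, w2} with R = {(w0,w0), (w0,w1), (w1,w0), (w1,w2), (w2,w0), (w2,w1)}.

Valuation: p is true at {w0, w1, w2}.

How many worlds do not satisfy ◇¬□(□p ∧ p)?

w0: successors {w0, w1}; ¬□(□p ∧ p) there: w0:F, w1:F. ✗
w1: successors {w0, w2}; ¬□(□p ∧ p) there: w0:F, w2:F. ✗
w2: successors {w0, w1}; ¬□(□p ∧ p) there: w0:F, w1:F. ✗
Satisfying worlds: ∅.
So ◇¬□(□p ∧ p) fails at the other 3 worlds.

3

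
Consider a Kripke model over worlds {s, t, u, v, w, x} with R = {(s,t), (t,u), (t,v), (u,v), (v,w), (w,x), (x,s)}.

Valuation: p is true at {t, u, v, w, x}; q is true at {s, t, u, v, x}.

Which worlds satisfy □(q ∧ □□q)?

{u, w, x}

s: successors {t}; q ∧ □□q there: t:F. ✗
t: successors {u, v}; q ∧ □□q there: u:F, v:T. ✗
u: successors {v}; q ∧ □□q there: v:T. ✓
v: successors {w}; q ∧ □□q there: w:F. ✗
w: successors {x}; q ∧ □□q there: x:T. ✓
x: successors {s}; q ∧ □□q there: s:T. ✓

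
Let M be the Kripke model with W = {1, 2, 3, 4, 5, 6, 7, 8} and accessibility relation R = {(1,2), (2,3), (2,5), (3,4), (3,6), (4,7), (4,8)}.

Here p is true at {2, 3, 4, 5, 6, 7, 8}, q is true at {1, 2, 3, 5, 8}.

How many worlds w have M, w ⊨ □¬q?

5

1: successors {2}; ¬q there: 2:F. ✗
2: successors {3, 5}; ¬q there: 3:F, 5:F. ✗
3: successors {4, 6}; ¬q there: 4:T, 6:T. ✓
4: successors {7, 8}; ¬q there: 7:T, 8:F. ✗
5: no successors, so □¬q holds vacuously. ✓
6: no successors, so □¬q holds vacuously. ✓
7: no successors, so □¬q holds vacuously. ✓
8: no successors, so □¬q holds vacuously. ✓
Satisfying worlds: {3, 5, 6, 7, 8}.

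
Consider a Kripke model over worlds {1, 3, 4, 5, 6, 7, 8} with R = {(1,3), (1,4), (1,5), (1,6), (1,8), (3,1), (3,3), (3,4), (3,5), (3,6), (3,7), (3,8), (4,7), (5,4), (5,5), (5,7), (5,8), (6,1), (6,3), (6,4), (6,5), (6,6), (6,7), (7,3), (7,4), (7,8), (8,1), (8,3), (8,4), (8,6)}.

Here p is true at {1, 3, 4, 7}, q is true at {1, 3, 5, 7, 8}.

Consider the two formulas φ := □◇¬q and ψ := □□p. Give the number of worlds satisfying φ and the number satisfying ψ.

1 and 0

For □◇¬q:
1: successors {3, 4, 5, 6, 8}; ◇¬q there: 3:T, 4:F, 5:T, 6:T, 8:T. ✗
3: successors {1, 3, 4, 5, 6, 7, 8}; ◇¬q there: 1:T, 3:T, 4:F, 5:T, 6:T, 7:T, 8:T. ✗
4: successors {7}; ◇¬q there: 7:T. ✓
5: successors {4, 5, 7, 8}; ◇¬q there: 4:F, 5:T, 7:T, 8:T. ✗
6: successors {1, 3, 4, 5, 6, 7}; ◇¬q there: 1:T, 3:T, 4:F, 5:T, 6:T, 7:T. ✗
7: successors {3, 4, 8}; ◇¬q there: 3:T, 4:F, 8:T. ✗
8: successors {1, 3, 4, 6}; ◇¬q there: 1:T, 3:T, 4:F, 6:T. ✗
— 1 world.
For □□p:
1: successors {3, 4, 5, 6, 8}; □p there: 3:F, 4:T, 5:F, 6:F, 8:F. ✗
3: successors {1, 3, 4, 5, 6, 7, 8}; □p there: 1:F, 3:F, 4:T, 5:F, 6:F, 7:F, 8:F. ✗
4: successors {7}; □p there: 7:F. ✗
5: successors {4, 5, 7, 8}; □p there: 4:T, 5:F, 7:F, 8:F. ✗
6: successors {1, 3, 4, 5, 6, 7}; □p there: 1:F, 3:F, 4:T, 5:F, 6:F, 7:F. ✗
7: successors {3, 4, 8}; □p there: 3:F, 4:T, 8:F. ✗
8: successors {1, 3, 4, 6}; □p there: 1:F, 3:F, 4:T, 6:F. ✗
— 0 worlds.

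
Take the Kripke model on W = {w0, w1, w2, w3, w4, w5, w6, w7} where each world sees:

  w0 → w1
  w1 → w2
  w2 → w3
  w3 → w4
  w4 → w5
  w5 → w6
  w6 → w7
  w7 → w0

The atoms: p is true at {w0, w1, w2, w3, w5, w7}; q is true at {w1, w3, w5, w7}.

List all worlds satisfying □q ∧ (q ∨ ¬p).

w0: □q is T, q ∨ ¬p is F. ✗
w1: □q is F, q ∨ ¬p is T. ✗
w2: □q is T, q ∨ ¬p is F. ✗
w3: □q is F, q ∨ ¬p is T. ✗
w4: □q is T, q ∨ ¬p is T. ✓
w5: □q is F, q ∨ ¬p is T. ✗
w6: □q is T, q ∨ ¬p is T. ✓
w7: □q is F, q ∨ ¬p is T. ✗

{w4, w6}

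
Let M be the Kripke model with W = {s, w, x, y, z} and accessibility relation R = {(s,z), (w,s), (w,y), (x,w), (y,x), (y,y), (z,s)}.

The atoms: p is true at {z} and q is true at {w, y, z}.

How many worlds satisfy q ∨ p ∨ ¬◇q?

3

s: q ∨ p is F, ¬◇q is F. ✗
w: q ∨ p is T, ¬◇q is F. ✓
x: q ∨ p is F, ¬◇q is F. ✗
y: q ∨ p is T, ¬◇q is F. ✓
z: q ∨ p is T, ¬◇q is T. ✓
Satisfying worlds: {w, y, z}.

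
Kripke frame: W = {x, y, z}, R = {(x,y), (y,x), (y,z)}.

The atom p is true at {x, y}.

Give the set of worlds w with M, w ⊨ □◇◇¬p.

x: successors {y}; ◇◇¬p there: y:F. ✗
y: successors {x, z}; ◇◇¬p there: x:T, z:F. ✗
z: no successors, so □◇◇¬p holds vacuously. ✓

{z}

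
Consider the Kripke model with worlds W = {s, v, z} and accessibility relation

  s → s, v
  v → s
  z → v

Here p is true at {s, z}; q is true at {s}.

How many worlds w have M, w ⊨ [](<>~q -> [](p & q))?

1

s: successors {s, v}; <>~q -> [](p & q) there: s:F, v:T. ✗
v: successors {s}; <>~q -> [](p & q) there: s:F. ✗
z: successors {v}; <>~q -> [](p & q) there: v:T. ✓
Satisfying worlds: {z}.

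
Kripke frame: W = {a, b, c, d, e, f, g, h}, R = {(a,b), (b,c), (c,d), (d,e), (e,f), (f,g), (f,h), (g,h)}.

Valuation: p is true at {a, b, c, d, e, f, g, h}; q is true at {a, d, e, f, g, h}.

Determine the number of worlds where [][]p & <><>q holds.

a: [][]p is T, <><>q is F. ✗
b: [][]p is T, <><>q is T. ✓
c: [][]p is T, <><>q is T. ✓
d: [][]p is T, <><>q is T. ✓
e: [][]p is T, <><>q is T. ✓
f: [][]p is T, <><>q is T. ✓
g: [][]p is T, <><>q is F. ✗
h: [][]p is T, <><>q is F. ✗
Satisfying worlds: {b, c, d, e, f}.

5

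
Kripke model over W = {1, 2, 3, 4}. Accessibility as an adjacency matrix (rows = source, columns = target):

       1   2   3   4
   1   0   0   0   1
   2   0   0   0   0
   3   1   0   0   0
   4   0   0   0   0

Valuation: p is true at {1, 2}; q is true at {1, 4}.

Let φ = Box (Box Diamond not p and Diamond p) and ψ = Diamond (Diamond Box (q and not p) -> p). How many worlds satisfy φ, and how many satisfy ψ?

2 and 2

For Box (Box Diamond not p and Diamond p):
1: successors {4}; Box Diamond not p and Diamond p there: 4:F. ✗
2: no successors, so Box (Box Diamond not p and Diamond p) holds vacuously. ✓
3: successors {1}; Box Diamond not p and Diamond p there: 1:F. ✗
4: no successors, so Box (Box Diamond not p and Diamond p) holds vacuously. ✓
— 2 worlds.
For Diamond (Diamond Box (q and not p) -> p):
1: successors {4}; Diamond Box (q and not p) -> p there: 4:T. ✓
2: no successors, so Diamond (Diamond Box (q and not p) -> p) fails. ✗
3: successors {1}; Diamond Box (q and not p) -> p there: 1:T. ✓
4: no successors, so Diamond (Diamond Box (q and not p) -> p) fails. ✗
— 2 worlds.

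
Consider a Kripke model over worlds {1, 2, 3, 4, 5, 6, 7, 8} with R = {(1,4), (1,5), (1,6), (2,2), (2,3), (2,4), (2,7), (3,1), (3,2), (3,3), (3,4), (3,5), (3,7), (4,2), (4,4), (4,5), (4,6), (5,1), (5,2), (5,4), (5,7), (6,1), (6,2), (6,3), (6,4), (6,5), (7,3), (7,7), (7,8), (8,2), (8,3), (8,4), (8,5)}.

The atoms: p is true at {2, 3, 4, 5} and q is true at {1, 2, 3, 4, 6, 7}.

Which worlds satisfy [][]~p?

∅

1: successors {4, 5, 6}; []~p there: 4:F, 5:F, 6:F. ✗
2: successors {2, 3, 4, 7}; []~p there: 2:F, 3:F, 4:F, 7:F. ✗
3: successors {1, 2, 3, 4, 5, 7}; []~p there: 1:F, 2:F, 3:F, 4:F, 5:F, 7:F. ✗
4: successors {2, 4, 5, 6}; []~p there: 2:F, 4:F, 5:F, 6:F. ✗
5: successors {1, 2, 4, 7}; []~p there: 1:F, 2:F, 4:F, 7:F. ✗
6: successors {1, 2, 3, 4, 5}; []~p there: 1:F, 2:F, 3:F, 4:F, 5:F. ✗
7: successors {3, 7, 8}; []~p there: 3:F, 7:F, 8:F. ✗
8: successors {2, 3, 4, 5}; []~p there: 2:F, 3:F, 4:F, 5:F. ✗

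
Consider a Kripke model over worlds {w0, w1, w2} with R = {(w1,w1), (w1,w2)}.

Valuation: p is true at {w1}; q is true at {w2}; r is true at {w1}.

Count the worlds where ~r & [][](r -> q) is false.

1

w0: ~r is T, [][](r -> q) is T. ✓
w1: ~r is F, [][](r -> q) is F. ✗
w2: ~r is T, [][](r -> q) is T. ✓
Satisfying worlds: {w0, w2}.
So ~r & [][](r -> q) fails at the other 1 world.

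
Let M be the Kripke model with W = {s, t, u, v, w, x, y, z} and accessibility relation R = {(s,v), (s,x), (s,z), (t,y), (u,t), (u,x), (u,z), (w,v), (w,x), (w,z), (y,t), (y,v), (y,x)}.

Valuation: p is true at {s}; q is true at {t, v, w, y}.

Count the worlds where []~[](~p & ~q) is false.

s: successors {v, x, z}; ~[](~p & ~q) there: v:F, x:F, z:F. ✗
t: successors {y}; ~[](~p & ~q) there: y:T. ✓
u: successors {t, x, z}; ~[](~p & ~q) there: t:T, x:F, z:F. ✗
v: no successors, so []~[](~p & ~q) holds vacuously. ✓
w: successors {v, x, z}; ~[](~p & ~q) there: v:F, x:F, z:F. ✗
x: no successors, so []~[](~p & ~q) holds vacuously. ✓
y: successors {t, v, x}; ~[](~p & ~q) there: t:T, v:F, x:F. ✗
z: no successors, so []~[](~p & ~q) holds vacuously. ✓
Satisfying worlds: {t, v, x, z}.
So []~[](~p & ~q) fails at the other 4 worlds.

4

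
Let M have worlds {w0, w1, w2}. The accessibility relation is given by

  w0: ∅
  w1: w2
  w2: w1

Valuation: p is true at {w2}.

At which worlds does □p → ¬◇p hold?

{w0, w2}

w0: □p is T, ¬◇p is T. ✓
w1: □p is T, ¬◇p is F. ✗
w2: □p is F, ¬◇p is T. ✓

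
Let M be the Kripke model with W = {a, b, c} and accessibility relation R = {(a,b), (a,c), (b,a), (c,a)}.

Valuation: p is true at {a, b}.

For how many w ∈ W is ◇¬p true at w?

a: successors {b, c}; ¬p there: b:F, c:T. ✓
b: successors {a}; ¬p there: a:F. ✗
c: successors {a}; ¬p there: a:F. ✗
Satisfying worlds: {a}.

1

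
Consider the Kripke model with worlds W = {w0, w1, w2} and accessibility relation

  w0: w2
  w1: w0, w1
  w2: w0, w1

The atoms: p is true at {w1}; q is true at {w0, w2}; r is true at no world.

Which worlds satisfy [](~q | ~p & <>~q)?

{w0}

w0: successors {w2}; ~q | ~p & <>~q there: w2:T. ✓
w1: successors {w0, w1}; ~q | ~p & <>~q there: w0:F, w1:T. ✗
w2: successors {w0, w1}; ~q | ~p & <>~q there: w0:F, w1:T. ✗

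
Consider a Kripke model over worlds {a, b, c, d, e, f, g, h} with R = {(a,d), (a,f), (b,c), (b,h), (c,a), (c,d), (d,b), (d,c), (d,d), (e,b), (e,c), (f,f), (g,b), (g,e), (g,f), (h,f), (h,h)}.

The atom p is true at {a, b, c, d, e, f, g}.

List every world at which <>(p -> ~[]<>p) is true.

a: successors {d, f}; p -> ~[]<>p there: d:F, f:F. ✗
b: successors {c, h}; p -> ~[]<>p there: c:F, h:T. ✓
c: successors {a, d}; p -> ~[]<>p there: a:F, d:F. ✗
d: successors {b, c, d}; p -> ~[]<>p there: b:F, c:F, d:F. ✗
e: successors {b, c}; p -> ~[]<>p there: b:F, c:F. ✗
f: successors {f}; p -> ~[]<>p there: f:F. ✗
g: successors {b, e, f}; p -> ~[]<>p there: b:F, e:F, f:F. ✗
h: successors {f, h}; p -> ~[]<>p there: f:F, h:T. ✓

{b, h}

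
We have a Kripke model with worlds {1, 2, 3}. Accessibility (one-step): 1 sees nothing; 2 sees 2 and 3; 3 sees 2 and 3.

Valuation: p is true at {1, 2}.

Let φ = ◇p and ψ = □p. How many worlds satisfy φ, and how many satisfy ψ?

2 and 1

For ◇p:
1: no successors, so ◇p fails. ✗
2: successors {2, 3}; p there: 2:T, 3:F. ✓
3: successors {2, 3}; p there: 2:T, 3:F. ✓
— 2 worlds.
For □p:
1: no successors, so □p holds vacuously. ✓
2: successors {2, 3}; p there: 2:T, 3:F. ✗
3: successors {2, 3}; p there: 2:T, 3:F. ✗
— 1 world.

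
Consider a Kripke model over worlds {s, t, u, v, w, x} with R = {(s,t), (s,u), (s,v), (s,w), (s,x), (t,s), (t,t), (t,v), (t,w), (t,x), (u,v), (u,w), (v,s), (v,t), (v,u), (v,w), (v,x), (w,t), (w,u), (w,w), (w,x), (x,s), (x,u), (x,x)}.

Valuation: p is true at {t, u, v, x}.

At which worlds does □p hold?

∅

s: successors {t, u, v, w, x}; p there: t:T, u:T, v:T, w:F, x:T. ✗
t: successors {s, t, v, w, x}; p there: s:F, t:T, v:T, w:F, x:T. ✗
u: successors {v, w}; p there: v:T, w:F. ✗
v: successors {s, t, u, w, x}; p there: s:F, t:T, u:T, w:F, x:T. ✗
w: successors {t, u, w, x}; p there: t:T, u:T, w:F, x:T. ✗
x: successors {s, u, x}; p there: s:F, u:T, x:T. ✗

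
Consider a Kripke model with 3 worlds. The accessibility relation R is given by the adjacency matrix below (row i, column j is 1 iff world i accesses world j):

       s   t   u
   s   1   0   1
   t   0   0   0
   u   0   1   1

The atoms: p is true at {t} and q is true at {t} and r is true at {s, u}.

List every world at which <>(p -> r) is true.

{s, u}

s: successors {s, u}; p -> r there: s:T, u:T. ✓
t: no successors, so <>(p -> r) fails. ✗
u: successors {t, u}; p -> r there: t:F, u:T. ✓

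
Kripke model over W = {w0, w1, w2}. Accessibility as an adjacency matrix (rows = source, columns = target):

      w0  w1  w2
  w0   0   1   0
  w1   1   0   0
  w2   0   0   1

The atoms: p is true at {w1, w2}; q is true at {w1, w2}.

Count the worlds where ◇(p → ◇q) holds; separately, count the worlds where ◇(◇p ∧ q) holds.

2 and 1

For ◇(p → ◇q):
w0: successors {w1}; p → ◇q there: w1:F. ✗
w1: successors {w0}; p → ◇q there: w0:T. ✓
w2: successors {w2}; p → ◇q there: w2:T. ✓
— 2 worlds.
For ◇(◇p ∧ q):
w0: successors {w1}; ◇p ∧ q there: w1:F. ✗
w1: successors {w0}; ◇p ∧ q there: w0:F. ✗
w2: successors {w2}; ◇p ∧ q there: w2:T. ✓
— 1 world.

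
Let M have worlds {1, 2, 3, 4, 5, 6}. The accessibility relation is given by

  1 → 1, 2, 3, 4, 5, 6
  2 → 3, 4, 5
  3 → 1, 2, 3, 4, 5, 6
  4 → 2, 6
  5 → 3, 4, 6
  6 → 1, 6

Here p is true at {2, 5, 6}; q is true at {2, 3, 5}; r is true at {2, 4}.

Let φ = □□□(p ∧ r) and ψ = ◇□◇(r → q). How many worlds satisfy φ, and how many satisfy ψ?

0 and 6

For □□□(p ∧ r):
1: successors {1, 2, 3, 4, 5, 6}; □□(p ∧ r) there: 1:F, 2:F, 3:F, 4:F, 5:F, 6:F. ✗
2: successors {3, 4, 5}; □□(p ∧ r) there: 3:F, 4:F, 5:F. ✗
3: successors {1, 2, 3, 4, 5, 6}; □□(p ∧ r) there: 1:F, 2:F, 3:F, 4:F, 5:F, 6:F. ✗
4: successors {2, 6}; □□(p ∧ r) there: 2:F, 6:F. ✗
5: successors {3, 4, 6}; □□(p ∧ r) there: 3:F, 4:F, 6:F. ✗
6: successors {1, 6}; □□(p ∧ r) there: 1:F, 6:F. ✗
— 0 worlds.
For ◇□◇(r → q):
1: successors {1, 2, 3, 4, 5, 6}; □◇(r → q) there: 1:T, 2:T, 3:T, 4:T, 5:T, 6:T. ✓
2: successors {3, 4, 5}; □◇(r → q) there: 3:T, 4:T, 5:T. ✓
3: successors {1, 2, 3, 4, 5, 6}; □◇(r → q) there: 1:T, 2:T, 3:T, 4:T, 5:T, 6:T. ✓
4: successors {2, 6}; □◇(r → q) there: 2:T, 6:T. ✓
5: successors {3, 4, 6}; □◇(r → q) there: 3:T, 4:T, 6:T. ✓
6: successors {1, 6}; □◇(r → q) there: 1:T, 6:T. ✓
— 6 worlds.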